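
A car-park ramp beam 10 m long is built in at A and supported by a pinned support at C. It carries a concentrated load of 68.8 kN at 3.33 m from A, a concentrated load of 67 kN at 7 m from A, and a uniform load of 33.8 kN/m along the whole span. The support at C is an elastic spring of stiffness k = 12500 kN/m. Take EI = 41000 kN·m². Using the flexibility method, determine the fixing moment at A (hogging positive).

Choose R_C as the redundant. The primary structure is the cantilever fixed at A.
Downward deflection at the released point C due to the loads:
  point load 68.8 at a = 3.33: Pa²(3L − a)/(6EI) = 3391/EI
  point load 67 at a = 7: Pa²(3L − a)/(6EI) = 12585/EI
  UDL 33.8: wL⁴/(8EI) = 42250/EI
  δ_0 = 58226/EI
Tip deflection under a unit load at C: L³/(3EI) = 333.3/EI.
With EI = 41000 kN·m²: δ_0 = 1.4201 m and δ_{CC} = 0.00813 m/kN.
Compatibility — the spring shortens by R_C/k under the reaction it provides: δ_0 − R_C·δ_{CC} = R_C/k. With 1/k = 0.00008 m/kN, R_C = δ_0 / (δ_{CC} + 1/k) = 1.4201 / (0.00813 + 0.00008) = 173 kN.
Moment equilibrium about A: M_A = Σ(load moments about A) − R_C·L = 2388 − 173×10 = 658.3 kN·m.

M_A = 658.3 kN·m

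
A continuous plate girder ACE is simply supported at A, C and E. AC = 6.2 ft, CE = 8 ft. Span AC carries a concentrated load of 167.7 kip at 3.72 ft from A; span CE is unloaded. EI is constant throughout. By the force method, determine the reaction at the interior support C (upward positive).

Release continuity at C by inserting a hinge; the redundant is the internal moment M_C. The primary structure is two simply-supported spans AC and CE.
Rotations at C on the released spans (each span's end-slope, ×1/EI):
  span AC: point load 167.7 at a = 3.72: Pab(L + a)/(6LEI) = 412.6/EI
  relative rotation θ_0 = (412.6 + 0)/EI = 412.6/EI
A unit hogging moment at C produces rotation L₁/(3EI) + L₂/(3EI) = 4.733/EI.
Slope continuity at C: θ_0 = M_C·4.733/EI, so M_C = 412.6/4.733 = 87.16 kip·ft (hogging).
Span AC, ΣM about A with M_C applied at C: R_C^{AC}·6.2 = 623.8 + 87.16, so R_C^{AC} = 114.7 kip and R_A = 167.7 − 114.7 = 53.02 kip.
Span CE, ΣM about E: R_C^{CE}·8 = 0 + 87.16, so R_C^{CE} = 10.9 kip and R_E = 0 − 10.9 = -10.9 kip.
R_C = 114.7 + 10.9 = 125.6 kip.

R_C = 125.6 kip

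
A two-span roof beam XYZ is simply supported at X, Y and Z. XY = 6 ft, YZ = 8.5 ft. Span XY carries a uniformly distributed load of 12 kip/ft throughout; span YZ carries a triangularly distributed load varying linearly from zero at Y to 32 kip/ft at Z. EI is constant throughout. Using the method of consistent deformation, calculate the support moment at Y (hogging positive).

Insert a hinge at Y; M_Y is the redundant, and each span becomes simply supported.
End slopes at the hinge Y, treating each span as simply supported:
  span XY: UDL 12: wL³/(24EI) = 108/EI
  span YZ: triangular load, peak 32: 7w₀L³/(360EI) = 382.1/EI
  relative rotation θ_0 = (108 + 382.1)/EI = 490.1/EI
A unit hogging moment at Y produces rotation L₁/(3EI) + L₂/(3EI) = 4.833/EI.
Slope continuity at Y: θ_0 = M_Y·4.833/EI, so M_Y = 490.1/4.833 = 101.4 kip·ft (hogging).

M_Y = 101.4 kip·ft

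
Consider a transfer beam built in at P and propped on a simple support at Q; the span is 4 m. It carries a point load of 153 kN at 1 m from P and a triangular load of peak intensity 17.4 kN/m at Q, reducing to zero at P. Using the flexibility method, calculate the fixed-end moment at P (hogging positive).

Remove the prop at Q; the released (primary) structure is a cantilever built in at P.
Primary-structure tip deflection at Q by superposition:
  point load 153 at a = 1: Pa²(3L − a)/(6EI) = 280.5/EI
  triangular load, peak 17.4 at the free end: 11w₀L⁴/(120EI) = 408.3/EI
  δ_0 = 688.8/EI
Flexibility coefficient — unit upward force at Q: δ_{QQ} = L³/(3EI) = 21.33/EI.
The prop prevents deflection at Q: R_Q = δ_0/δ_{QQ} = 688.8/21.33 = 32.29 kN.
Moment equilibrium about P: M_P = Σ(load moments about P) − R_Q·L = 245.8 − 32.29×4 = 116.6 kN·m.

M_P = 116.6 kN·m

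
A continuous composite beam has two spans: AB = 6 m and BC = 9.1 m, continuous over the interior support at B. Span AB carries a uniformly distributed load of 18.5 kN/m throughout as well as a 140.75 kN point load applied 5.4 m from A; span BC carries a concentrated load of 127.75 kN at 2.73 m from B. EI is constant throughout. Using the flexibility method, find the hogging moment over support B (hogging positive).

M_B = 186.8 kN·m

Insert a hinge at B; M_B is the redundant, and each span becomes simply supported.
End slopes at the hinge B, treating each span as simply supported:
  span AB: UDL 18.5: wL³/(24EI) = 166.5/EI
  span AB: point load 140.75 at a = 5.4: Pab(L + a)/(6LEI) = 144.4/EI
  span BC: point load 127.75 at a = 2.73: Pab(L + b)/(6LEI) = 629.4/EI
  relative rotation θ_0 = (310.9 + 629.4)/EI = 940.4/EI
A unit hogging moment at B produces rotation L₁/(3EI) + L₂/(3EI) = 5.033/EI.
Compatibility: M_B·(L₁+L₂)/(3EI) = θ_0, giving M_B = 186.8 kN·m (hogging).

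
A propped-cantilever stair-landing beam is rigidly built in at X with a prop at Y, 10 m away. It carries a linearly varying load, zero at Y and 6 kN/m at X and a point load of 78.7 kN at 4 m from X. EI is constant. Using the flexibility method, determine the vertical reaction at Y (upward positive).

R_Y = 22.37 kN

Choose R_Y as the redundant. The primary structure is the cantilever fixed at X.
Downward deflection at the released point Y due to the loads:
  triangular load, peak 6 at the fixed end: w₀L⁴/(30EI) = 2000/EI
  point load 78.7 at a = 4: Pa²(3L − a)/(6EI) = 5457/EI
  δ_0 = 7457/EI
Tip deflection under a unit load at Y: L³/(3EI) = 333.3/EI.
Compatibility at Y: δ_0 − R_Y·δ_{YY} = 0, so R_Y = 7457/333.3 = 22.37 kN.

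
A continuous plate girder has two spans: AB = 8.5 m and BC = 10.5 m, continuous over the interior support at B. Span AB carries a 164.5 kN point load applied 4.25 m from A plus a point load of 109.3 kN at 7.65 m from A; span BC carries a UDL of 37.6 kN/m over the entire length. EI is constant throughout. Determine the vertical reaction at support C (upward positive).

Release continuity at B by inserting a hinge; the redundant is the internal moment M_B. The primary structure is two simply-supported spans AB and BC.
Discontinuity in slope at B on the released structure — sum the simple-span end rotations:
  span AB: point load 164.5 at a = 4.25: Pab(L + a)/(6LEI) = 742.8/EI
  span AB: point load 109.3 at a = 7.65: Pab(L + a)/(6LEI) = 225.1/EI
  span BC: UDL 37.6: wL³/(24EI) = 1814/EI
  relative rotation θ_0 = (967.9 + 1814)/EI = 2781/EI
A unit hogging moment at B produces rotation L₁/(3EI) + L₂/(3EI) = 6.333/EI.
Slope continuity at B: θ_0 = M_B·6.333/EI, so M_B = 2781/6.333 = 439.2 kN·m (hogging).
Span BC, ΣM about C: R_B^{BC}·10.5 = 2073 + 439.2, so R_B^{BC} = 239.2 kN and R_C = 394.8 − 239.2 = 155.6 kN.

R_C = 155.6 kN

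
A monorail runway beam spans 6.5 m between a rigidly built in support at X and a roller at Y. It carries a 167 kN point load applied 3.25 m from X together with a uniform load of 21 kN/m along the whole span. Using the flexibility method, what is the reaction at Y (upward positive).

R_Y = 103.4 kN

Remove the prop at Y; the released (primary) structure is a cantilever built in at X.
Deflection at Y on the released cantilever, summing each load's contribution:
  point load 167 at a = 3.25: Pa²(3L − a)/(6EI) = 4777/EI
  UDL 21: wL⁴/(8EI) = 4686/EI
  δ_0 = 9463/EI
Tip deflection under a unit load at Y: L³/(3EI) = 91.54/EI.
Compatibility at Y: δ_0 − R_Y·δ_{YY} = 0, so R_Y = 9463/91.54 = 103.4 kN.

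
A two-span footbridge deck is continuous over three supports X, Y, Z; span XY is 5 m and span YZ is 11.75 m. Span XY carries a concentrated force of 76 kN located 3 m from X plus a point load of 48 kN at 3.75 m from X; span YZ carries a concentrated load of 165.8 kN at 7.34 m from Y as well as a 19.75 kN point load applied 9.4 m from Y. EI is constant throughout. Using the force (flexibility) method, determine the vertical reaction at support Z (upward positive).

R_Z = 96.44 kN

Insert a hinge at Y; M_Y is the redundant, and each span becomes simply supported.
Discontinuity in slope at Y on the released structure — sum the simple-span end rotations:
  span XY: point load 76 at a = 3: Pab(L + a)/(6LEI) = 121.6/EI
  span XY: point load 48 at a = 3.75: Pab(L + a)/(6LEI) = 65.62/EI
  span YZ: point load 165.8 at a = 7.34: Pab(L + b)/(6LEI) = 1230/EI
  span YZ: point load 19.75 at a = 9.4: Pab(L + b)/(6LEI) = 87.26/EI
  relative rotation θ_0 = (187.2 + 1317)/EI = 1505/EI
A unit hogging moment at Y produces rotation L₁/(3EI) + L₂/(3EI) = 5.583/EI.
Compatibility: M_Y·(L₁+L₂)/(3EI) = θ_0, giving M_Y = 269.5 kN·m (hogging).
Span YZ, ΣM about Z: R_Y^{YZ}·11.75 = 777.6 + 269.5, so R_Y^{YZ} = 89.11 kN and R_Z = 185.6 − 89.11 = 96.44 kN.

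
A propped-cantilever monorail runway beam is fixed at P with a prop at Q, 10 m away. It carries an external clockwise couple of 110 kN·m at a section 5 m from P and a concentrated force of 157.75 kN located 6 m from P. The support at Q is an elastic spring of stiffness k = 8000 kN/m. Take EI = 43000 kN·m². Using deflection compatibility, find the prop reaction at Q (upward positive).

Take the reaction at Q as the redundant and release it; the primary structure is a cantilever fixed at P.
Free-end deflection of the primary structure under the applied loading (downward +):
  clockwise couple 110 at a = 5: M₀a(2L − a)/(2EI) = 4125/EI
  point load 157.75 at a = 6: Pa²(3L − a)/(6EI) = 22716/EI
  δ_0 = 26841/EI
Tip deflection under a unit load at Q: L³/(3EI) = 333.3/EI.
With EI = 43000 kN·m²: δ_0 = 0.62421 m and δ_{QQ} = 0.007752 m/kN.
Compatibility — the spring shortens by R_Q/k under the reaction it provides: δ_0 − R_Q·δ_{QQ} = R_Q/k. With 1/k = 0.000125 m/kN, R_Q = δ_0 / (δ_{QQ} + 1/k) = 0.62421 / (0.007752 + 0.000125) = 79.25 kN.

R_Q = 79.25 kN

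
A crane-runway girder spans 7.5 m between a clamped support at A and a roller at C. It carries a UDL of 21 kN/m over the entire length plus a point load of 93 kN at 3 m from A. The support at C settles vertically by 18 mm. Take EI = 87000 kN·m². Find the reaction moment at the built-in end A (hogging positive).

Choose R_C as the redundant. The primary structure is the cantilever fixed at A.
Deflection at C on the released cantilever, summing each load's contribution:
  UDL 21: wL⁴/(8EI) = 8306/EI
  point load 93 at a = 3: Pa²(3L − a)/(6EI) = 2720/EI
  δ_0 = 11026/EI
Flexibility coefficient — unit upward force at C: δ_{CC} = L³/(3EI) = 140.6/EI.
With EI = 87000 kN·m²: δ_0 = 0.12673 m and δ_{CC} = 0.001616 m/kN.
Compatibility — the beam at C must follow the support down by 0.018 m: δ_0 − R_C·δ_{CC} = 0.018, so R_C = (0.12673 − 0.018)/0.001616 = 67.27 kN.
Moment equilibrium about A: M_A = Σ(load moments about A) − R_C·L = 869.6 − 67.27×7.5 = 365.1 kN·m.

M_A = 365.1 kN·m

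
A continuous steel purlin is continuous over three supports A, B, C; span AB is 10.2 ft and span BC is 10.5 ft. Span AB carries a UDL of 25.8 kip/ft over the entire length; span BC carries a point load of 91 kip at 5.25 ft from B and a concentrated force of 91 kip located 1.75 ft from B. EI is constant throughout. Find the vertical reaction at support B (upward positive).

R_B = 314.4 kip

Release continuity at B by inserting a hinge; the redundant is the internal moment M_B. The primary structure is two simply-supported spans AB and BC.
Rotations at B on the released spans (each span's end-slope, ×1/EI):
  span AB: UDL 25.8: wL³/(24EI) = 1141/EI
  span BC: point load 91 at a = 5.25: Pab(L + b)/(6LEI) = 627/EI
  span BC: point load 91 at a = 1.75: Pab(L + b)/(6LEI) = 425.8/EI
  relative rotation θ_0 = (1141 + 1053)/EI = 2194/EI
A unit hogging moment at B produces rotation L₁/(3EI) + L₂/(3EI) = 6.9/EI.
Slope continuity at B: θ_0 = M_B·6.9/EI, so M_B = 2194/6.9 = 317.9 kip·ft (hogging).
Span AB, ΣM about A with M_B applied at B: R_B^{AB}·10.2 = 1342 + 317.9, so R_B^{AB} = 162.7 kip and R_A = 263.2 − 162.7 = 100.4 kip.
Span BC, ΣM about C: R_B^{BC}·10.5 = 1274 + 317.9, so R_B^{BC} = 151.6 kip and R_C = 182 − 151.6 = 30.39 kip.
R_B = 162.7 + 151.6 = 314.4 kip.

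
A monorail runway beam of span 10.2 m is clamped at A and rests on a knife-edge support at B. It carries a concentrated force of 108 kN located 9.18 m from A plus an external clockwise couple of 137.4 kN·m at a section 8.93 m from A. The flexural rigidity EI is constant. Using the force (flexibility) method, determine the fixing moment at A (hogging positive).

M_A = -10.98 kN·m

Take the reaction at B as the redundant and release it; the primary structure is a cantilever fixed at A.
Primary-structure tip deflection at B by superposition:
  point load 108 at a = 9.18: Pa²(3L − a)/(6EI) = 32492/EI
  clockwise couple 137.4 at a = 8.93: M₀a(2L − a)/(2EI) = 7037/EI
  δ_0 = 39529/EI
Tip deflection under a unit load at B: L³/(3EI) = 353.7/EI.
The prop prevents deflection at B: R_B = δ_0/δ_{BB} = 39529/353.7 = 111.7 kN.
Moment equilibrium about A: M_A = Σ(load moments about A) − R_B·L = 1129 − 111.7×10.2 = -10.98 kN·m.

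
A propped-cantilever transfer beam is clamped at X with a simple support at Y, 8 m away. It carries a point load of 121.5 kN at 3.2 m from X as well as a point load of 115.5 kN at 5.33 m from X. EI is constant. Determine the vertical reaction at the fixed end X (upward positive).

Choose R_Y as the redundant. The primary structure is the cantilever fixed at X.
Downward deflection at the released point Y due to the loads:
  point load 121.5 at a = 3.2: Pa²(3L − a)/(6EI) = 4313/EI
  point load 115.5 at a = 5.33: Pa²(3L − a)/(6EI) = 10210/EI
  δ_0 = 14523/EI
Tip deflection under a unit load at Y: L³/(3EI) = 170.7/EI.
The prop prevents deflection at Y: R_Y = δ_0/δ_{YY} = 14523/170.7 = 85.1 kN.
Vertical equilibrium: R_X = ΣP − R_Y = 237 − 85.1 = 151.9 kN.

R_X = 151.9 kN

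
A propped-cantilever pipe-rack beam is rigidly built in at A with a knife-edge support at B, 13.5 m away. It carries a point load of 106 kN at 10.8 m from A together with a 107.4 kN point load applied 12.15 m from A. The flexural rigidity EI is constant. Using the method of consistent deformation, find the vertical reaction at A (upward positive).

Release the roller at B. Primary structure: cantilever fixed at A.
Free-end deflection of the primary structure under the applied loading (downward +):
  point load 106 at a = 10.8: Pa²(3L − a)/(6EI) = 61201/EI
  point load 107.4 at a = 12.15: Pa²(3L − a)/(6EI) = 74913/EI
  δ_0 = 136114/EI
Flexibility coefficient — unit upward force at B: δ_{BB} = L³/(3EI) = 820.1/EI.
The prop prevents deflection at B: R_B = δ_0/δ_{BB} = 136114/820.1 = 166 kN.
Vertical equilibrium: R_A = ΣP − R_B = 213.4 − 166 = 47.43 kN.

R_A = 47.43 kN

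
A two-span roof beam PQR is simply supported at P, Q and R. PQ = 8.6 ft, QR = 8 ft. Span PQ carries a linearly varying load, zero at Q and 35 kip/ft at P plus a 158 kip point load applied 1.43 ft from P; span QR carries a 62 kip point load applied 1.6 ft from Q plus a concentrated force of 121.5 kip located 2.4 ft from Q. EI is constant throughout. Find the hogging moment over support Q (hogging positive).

Take M_Q as the redundant. Released structure: two simple spans PQ and QR with a hinge at Q.
Discontinuity in slope at Q on the released structure — sum the simple-span end rotations:
  span PQ: triangular load, peak 35: 7w₀L³/(360EI) = 432.9/EI
  span PQ: point load 158 at a = 1.43: Pab(L + a)/(6LEI) = 314.9/EI
  span QR: point load 62 at a = 1.6: Pab(L + b)/(6LEI) = 190.5/EI
  span QR: point load 121.5 at a = 2.4: Pab(L + b)/(6LEI) = 462.7/EI
  relative rotation θ_0 = (747.8 + 653.1)/EI = 1401/EI
A unit hogging moment at Q produces rotation L₁/(3EI) + L₂/(3EI) = 5.533/EI.
Compatibility: M_Q·(L₁+L₂)/(3EI) = θ_0, giving M_Q = 253.2 kip·ft (hogging).

M_Q = 253.2 kip·ft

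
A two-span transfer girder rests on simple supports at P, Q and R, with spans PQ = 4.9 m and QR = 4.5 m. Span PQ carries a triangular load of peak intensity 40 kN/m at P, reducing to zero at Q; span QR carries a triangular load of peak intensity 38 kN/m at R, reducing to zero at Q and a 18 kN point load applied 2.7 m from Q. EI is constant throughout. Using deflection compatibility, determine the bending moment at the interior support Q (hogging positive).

Take M_Q as the redundant. Released structure: two simple spans PQ and QR with a hinge at Q.
Rotations at Q on the released spans (each span's end-slope, ×1/EI):
  span PQ: triangular load, peak 40: 7w₀L³/(360EI) = 91.5/EI
  span QR: triangular load, peak 38: 7w₀L³/(360EI) = 67.33/EI
  span QR: point load 18 at a = 2.7: Pab(L + b)/(6LEI) = 20.41/EI
  relative rotation θ_0 = (91.5 + 87.74)/EI = 179.2/EI
A unit hogging moment at Q produces rotation L₁/(3EI) + L₂/(3EI) = 3.133/EI.
Compatibility: M_Q·(L₁+L₂)/(3EI) = θ_0, giving M_Q = 57.21 kN·m (hogging).

M_Q = 57.21 kN·m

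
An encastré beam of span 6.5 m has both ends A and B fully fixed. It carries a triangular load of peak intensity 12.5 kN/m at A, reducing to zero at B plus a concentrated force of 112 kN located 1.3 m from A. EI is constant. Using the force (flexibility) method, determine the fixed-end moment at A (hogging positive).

Take the two fixed-end moments M_A, M_B as redundants; the released structure is the simple span AB.
On the primary (simply-supported) span, the end slopes from the loading are:
  at A: triangular load, peak 12.5: w₀L³/(45EI) = 76.28/EI
  at B: triangular load, peak 12.5: 7w₀L³/(360EI) = 66.75/EI
  at A: point load 112 at a = 1.3: Pab(L + b)/(6LEI) = 227.1/EI
  at B: point load 112 at a = 1.3: Pab(L + a)/(6LEI) = 151.4/EI
  θ_A0 = 303.4/EI,  θ_B0 = 218.2/EI
Flexibility coefficients: a unit moment at one end gives L/(3EI) there and L/(6EI) at the far end, so f₁₁ = f₂₂ = 2.167/EI and f₁₂ = f₂₁ = 1.083/EI.
Compatibility — zero rotation at each built-in end:
  2.167 M_A + 1.083 M_B = 303.4
  1.083 M_A + 2.167 M_B = 218.2
Solving the pair gives M_A = 119.6 kN·m and M_B = 40.9 kN·m (hogging).

M_A = 119.6 kN·m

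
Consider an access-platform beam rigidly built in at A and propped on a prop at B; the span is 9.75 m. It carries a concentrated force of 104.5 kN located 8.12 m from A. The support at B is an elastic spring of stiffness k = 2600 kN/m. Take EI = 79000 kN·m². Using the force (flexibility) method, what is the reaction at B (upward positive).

Remove the prop at B; the released (primary) structure is a cantilever built in at A.
Deflection at B on the released cantilever, summing each load's contribution:
  point load 104.5 at a = 8.12: Pa²(3L − a)/(6EI) = 24265/EI
Flexibility coefficient — unit upward force at B: δ_{BB} = L³/(3EI) = 309/EI.
With EI = 79000 kN·m²: δ_0 = 0.30715 m and δ_{BB} = 0.003911 m/kN.
Compatibility — the spring shortens by R_B/k under the reaction it provides: δ_0 − R_B·δ_{BB} = R_B/k. With 1/k = 0.000385 m/kN, R_B = δ_0 / (δ_{BB} + 1/k) = 0.30715 / (0.003911 + 0.000385) = 71.51 kN.

R_B = 71.51 kN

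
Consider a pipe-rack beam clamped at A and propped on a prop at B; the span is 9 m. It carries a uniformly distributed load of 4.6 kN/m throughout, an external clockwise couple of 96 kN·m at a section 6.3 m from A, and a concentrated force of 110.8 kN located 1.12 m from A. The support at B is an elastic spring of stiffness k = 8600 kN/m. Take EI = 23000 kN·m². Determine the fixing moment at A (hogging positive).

M_A = 116.6 kN·m

Release the roller at B. Primary structure: cantilever fixed at A.
Free-end deflection of the primary structure under the applied loading (downward +):
  UDL 4.6: wL⁴/(8EI) = 3773/EI
  clockwise couple 96 at a = 6.3: M₀a(2L − a)/(2EI) = 3538/EI
  point load 110.8 at a = 1.12: Pa²(3L − a)/(6EI) = 599.5/EI
  δ_0 = 7910/EI
Tip deflection under a unit load at B: L³/(3EI) = 243/EI.
With EI = 23000 kN·m²: δ_0 = 0.34392 m and δ_{BB} = 0.010565 m/kN.
Compatibility — the spring shortens by R_B/k under the reaction it provides: δ_0 − R_B·δ_{BB} = R_B/k. With 1/k = 0.000116 m/kN, R_B = δ_0 / (δ_{BB} + 1/k) = 0.34392 / (0.010565 + 0.000116) = 32.2 kN.
Moment equilibrium about A: M_A = Σ(load moments about A) − R_B·L = 406.4 − 32.2×9 = 116.6 kN·m.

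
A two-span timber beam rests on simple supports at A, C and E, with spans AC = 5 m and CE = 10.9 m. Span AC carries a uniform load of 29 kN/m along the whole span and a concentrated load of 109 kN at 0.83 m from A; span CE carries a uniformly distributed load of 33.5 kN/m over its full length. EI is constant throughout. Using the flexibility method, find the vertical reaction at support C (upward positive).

R_C = 385 kN

Release continuity at C by inserting a hinge; the redundant is the internal moment M_C. The primary structure is two simply-supported spans AC and CE.
Rotations at C on the released spans (each span's end-slope, ×1/EI):
  span AC: UDL 29: wL³/(24EI) = 151/EI
  span AC: point load 109 at a = 0.83: Pab(L + a)/(6LEI) = 73.31/EI
  span CE: UDL 33.5: wL³/(24EI) = 1808/EI
  relative rotation θ_0 = (224.4 + 1808)/EI = 2032/EI
A unit hogging moment at C produces rotation L₁/(3EI) + L₂/(3EI) = 5.3/EI.
Compatibility: M_C·(L₁+L₂)/(3EI) = θ_0, giving M_C = 383.4 kN·m (hogging).
Span AC, ΣM about A with M_C applied at C: R_C^{AC}·5 = 453 + 383.4, so R_C^{AC} = 167.3 kN and R_A = 254 − 167.3 = 86.73 kN.
Span CE, ΣM about E: R_C^{CE}·10.9 = 1990 + 383.4, so R_C^{CE} = 217.7 kN and R_E = 365.1 − 217.7 = 147.4 kN.
R_C = 167.3 + 217.7 = 385 kN.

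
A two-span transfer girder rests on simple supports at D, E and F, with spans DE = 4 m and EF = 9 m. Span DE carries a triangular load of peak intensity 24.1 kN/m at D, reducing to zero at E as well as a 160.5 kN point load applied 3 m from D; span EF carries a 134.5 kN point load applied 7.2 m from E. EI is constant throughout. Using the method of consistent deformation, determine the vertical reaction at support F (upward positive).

Insert a hinge at E; M_E is the redundant, and each span becomes simply supported.
Rotations at E on the released spans (each span's end-slope, ×1/EI):
  span DE: triangular load, peak 24.1: 7w₀L³/(360EI) = 29.99/EI
  span DE: point load 160.5 at a = 3: Pab(L + a)/(6LEI) = 140.4/EI
  span EF: point load 134.5 at a = 7.2: Pab(L + b)/(6LEI) = 348.6/EI
  relative rotation θ_0 = (170.4 + 348.6)/EI = 519.1/EI
A unit hogging moment at E produces rotation L₁/(3EI) + L₂/(3EI) = 4.333/EI.
Slope continuity at E: θ_0 = M_E·4.333/EI, so M_E = 519.1/4.333 = 119.8 kN·m (hogging).
Span EF, ΣM about F: R_E^{EF}·9 = 242.1 + 119.8, so R_E^{EF} = 40.21 kN and R_F = 134.5 − 40.21 = 94.29 kN.

R_F = 94.29 kN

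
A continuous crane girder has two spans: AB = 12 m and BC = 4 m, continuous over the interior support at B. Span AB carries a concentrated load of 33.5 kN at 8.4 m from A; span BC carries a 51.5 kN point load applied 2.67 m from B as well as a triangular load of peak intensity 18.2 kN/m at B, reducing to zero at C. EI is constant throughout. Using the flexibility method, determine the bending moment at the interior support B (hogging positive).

M_B = 66.29 kN·m

Release continuity at B by inserting a hinge; the redundant is the internal moment M_B. The primary structure is two simply-supported spans AB and BC.
Rotations at B on the released spans (each span's end-slope, ×1/EI):
  span AB: point load 33.5 at a = 8.4: Pab(L + a)/(6LEI) = 287/EI
  span BC: point load 51.5 at a = 2.67: Pab(L + b)/(6LEI) = 40.61/EI
  span BC: triangular load, peak 18.2: w₀L³/(45EI) = 25.88/EI
  relative rotation θ_0 = (287 + 66.5)/EI = 353.5/EI
A unit hogging moment at B produces rotation L₁/(3EI) + L₂/(3EI) = 5.333/EI.
Compatibility: M_B·(L₁+L₂)/(3EI) = θ_0, giving M_B = 66.29 kN·m (hogging).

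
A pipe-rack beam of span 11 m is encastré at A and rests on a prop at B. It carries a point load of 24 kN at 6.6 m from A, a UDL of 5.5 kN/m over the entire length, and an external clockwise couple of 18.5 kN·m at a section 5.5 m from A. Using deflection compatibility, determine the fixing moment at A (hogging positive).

Take the reaction at B as the redundant and release it; the primary structure is a cantilever fixed at A.
Primary-structure tip deflection at B by superposition:
  point load 24 at a = 6.6: Pa²(3L − a)/(6EI) = 4600/EI
  UDL 5.5: wL⁴/(8EI) = 10066/EI
  clockwise couple 18.5 at a = 5.5: M₀a(2L − a)/(2EI) = 839.4/EI
  δ_0 = 15505/EI
Flexibility coefficient — unit upward force at B: δ_{BB} = L³/(3EI) = 443.7/EI.
Compatibility at B: δ_0 − R_B·δ_{BB} = 0, so R_B = 15505/443.7 = 34.95 kN.
Moment equilibrium about A: M_A = Σ(load moments about A) − R_B·L = 509.6 − 34.95×11 = 125.2 kN·m.

M_A = 125.2 kN·m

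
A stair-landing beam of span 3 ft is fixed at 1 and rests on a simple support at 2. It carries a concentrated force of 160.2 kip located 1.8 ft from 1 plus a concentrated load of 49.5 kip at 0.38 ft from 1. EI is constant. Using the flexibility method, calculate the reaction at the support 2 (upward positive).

Release the roller at 2. Primary structure: cantilever fixed at 1.
Deflection at 2 on the released cantilever, summing each load's contribution:
  point load 160.2 at a = 1.8: Pa²(3L − a)/(6EI) = 622.9/EI
  point load 49.5 at a = 0.38: Pa²(3L − a)/(6EI) = 10.27/EI
  δ_0 = 633.1/EI
Tip deflection under a unit load at 2: L³/(3EI) = 9/EI.
Compatibility at 2: δ_0 − R_2·δ_{22} = 0, so R_2 = 633.1/9 = 70.35 kip.

R_2 = 70.35 kip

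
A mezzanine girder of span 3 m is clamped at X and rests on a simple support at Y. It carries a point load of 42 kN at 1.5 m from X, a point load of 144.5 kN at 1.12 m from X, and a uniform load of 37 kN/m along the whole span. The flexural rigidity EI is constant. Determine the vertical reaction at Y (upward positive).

Release the roller at Y. Primary structure: cantilever fixed at X.
Deflection at Y on the released cantilever, summing each load's contribution:
  point load 42 at a = 1.5: Pa²(3L − a)/(6EI) = 118.1/EI
  point load 144.5 at a = 1.12: Pa²(3L − a)/(6EI) = 238.1/EI
  UDL 37: wL⁴/(8EI) = 374.6/EI
  δ_0 = 730.8/EI
Tip deflection under a unit load at Y: L³/(3EI) = 9/EI.
The prop prevents deflection at Y: R_Y = δ_0/δ_{YY} = 730.8/9 = 81.2 kN.

R_Y = 81.2 kN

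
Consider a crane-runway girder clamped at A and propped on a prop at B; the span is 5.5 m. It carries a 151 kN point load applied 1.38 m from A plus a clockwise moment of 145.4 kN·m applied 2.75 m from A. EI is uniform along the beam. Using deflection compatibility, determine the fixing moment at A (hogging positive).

M_A = 118.3 kN·m

Release the roller at B. Primary structure: cantilever fixed at A.
Free-end deflection of the primary structure under the applied loading (downward +):
  point load 151 at a = 1.38: Pa²(3L − a)/(6EI) = 724.7/EI
  clockwise couple 145.4 at a = 2.75: M₀a(2L − a)/(2EI) = 1649/EI
  δ_0 = 2374/EI
Flexibility coefficient — unit upward force at B: δ_{BB} = L³/(3EI) = 55.46/EI.
The prop prevents deflection at B: R_B = δ_0/δ_{BB} = 2374/55.46 = 42.81 kN.
Moment equilibrium about A: M_A = Σ(load moments about A) − R_B·L = 353.8 − 42.81×5.5 = 118.3 kN·m.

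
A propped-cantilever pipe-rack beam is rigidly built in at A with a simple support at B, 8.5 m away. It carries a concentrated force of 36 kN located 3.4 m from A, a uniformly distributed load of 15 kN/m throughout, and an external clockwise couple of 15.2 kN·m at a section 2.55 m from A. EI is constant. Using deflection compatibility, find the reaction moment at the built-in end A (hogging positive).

M_A = 197.8 kN·m

Choose R_B as the redundant. The primary structure is the cantilever fixed at A.
Downward deflection at the released point B due to the loads:
  point load 36 at a = 3.4: Pa²(3L − a)/(6EI) = 1533/EI
  UDL 15: wL⁴/(8EI) = 9788/EI
  clockwise couple 15.2 at a = 2.55: M₀a(2L − a)/(2EI) = 280/EI
  δ_0 = 11601/EI
Tip deflection under a unit load at B: L³/(3EI) = 204.7/EI.
Compatibility at B: δ_0 − R_B·δ_{BB} = 0, so R_B = 11601/204.7 = 56.67 kN.
Moment equilibrium about A: M_A = Σ(load moments about A) − R_B·L = 679.5 − 56.67×8.5 = 197.8 kN·m.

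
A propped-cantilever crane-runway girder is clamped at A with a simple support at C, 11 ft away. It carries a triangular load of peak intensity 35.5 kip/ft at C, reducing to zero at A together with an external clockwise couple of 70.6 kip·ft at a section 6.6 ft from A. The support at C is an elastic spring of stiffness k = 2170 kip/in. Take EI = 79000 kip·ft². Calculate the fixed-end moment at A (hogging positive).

M_A = 240.8 kip·ft

Release the roller at C. Primary structure: cantilever fixed at A.
Downward deflection at the released point C due to the loads:
  triangular load, peak 35.5 at the free end: 11w₀L⁴/(120EI) = 47644/EI
  clockwise couple 70.6 at a = 6.6: M₀a(2L − a)/(2EI) = 3588/EI
  δ_0 = 51232/EI
Flexibility coefficient — unit upward force at C: δ_{CC} = L³/(3EI) = 443.7/EI.
With EI = 79000 kip·ft²: δ_0 = 0.64851 ft and δ_{CC} = 0.005616 ft/kip.
Compatibility — the spring shortens by R_C/k under the reaction it provides: δ_0 − R_C·δ_{CC} = R_C/k. With 1/k = 1/(2170×12) ft/kip = 0.000038 ft/kip, R_C = δ_0 / (δ_{CC} + 1/k) = 0.64851 / (0.005616 + 0.000038) = 114.7 kip.
Moment equilibrium about A: M_A = Σ(load moments about A) − R_C·L = 1502 − 114.7×11 = 240.8 kip·ft.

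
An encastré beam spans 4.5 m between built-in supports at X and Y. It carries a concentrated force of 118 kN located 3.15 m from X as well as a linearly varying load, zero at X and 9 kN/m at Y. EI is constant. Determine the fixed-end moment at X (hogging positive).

Take the two fixed-end moments M_X, M_Y as redundants; the released structure is the simple span XY.
End rotations of the released simple span under the applied load (×1/EI):
  at X: point load 118 at a = 3.15: Pab(L + b)/(6LEI) = 108.7/EI
  at Y: point load 118 at a = 3.15: Pab(L + a)/(6LEI) = 142.2/EI
  at X: triangular load, peak 9: 7w₀L³/(360EI) = 15.95/EI
  at Y: triangular load, peak 9: w₀L³/(45EI) = 18.23/EI
  θ_X0 = 124.7/EI,  θ_Y0 = 160.4/EI
Flexibility coefficients: a unit moment at one end gives L/(3EI) there and L/(6EI) at the far end, so f₁₁ = f₂₂ = 1.5/EI and f₁₂ = f₂₁ = 0.75/EI.
Compatibility — zero rotation at each built-in end:
  1.5 M_X + 0.75 M_Y = 124.7
  0.75 M_X + 1.5 M_Y = 160.4
Solving the pair gives M_X = 39.53 kN·m and M_Y = 87.17 kN·m (hogging).

M_X = 39.53 kN·m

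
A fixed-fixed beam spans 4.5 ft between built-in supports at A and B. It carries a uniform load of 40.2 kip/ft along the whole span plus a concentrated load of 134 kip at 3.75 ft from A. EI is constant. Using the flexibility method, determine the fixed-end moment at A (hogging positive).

M_A = 81.8 kip·ft

Release both end moments; the primary structure is a simply-supported span AB with redundants M_A and M_B.
On the primary (simply-supported) span, the end slopes from the loading are:
  at A: UDL 40.2: wL³/(24EI) = 152.6/EI
  at B: UDL 40.2: wL³/(24EI) = 152.6/EI
  at A: point load 134 at a = 3.75: Pab(L + b)/(6LEI) = 73.28/EI
  at B: point load 134 at a = 3.75: Pab(L + a)/(6LEI) = 115.2/EI
  θ_A0 = 225.9/EI,  θ_B0 = 267.8/EI
Flexibility coefficients: a unit moment at one end gives L/(3EI) there and L/(6EI) at the far end, so f₁₁ = f₂₂ = 1.5/EI and f₁₂ = f₂₁ = 0.75/EI.
Compatibility — zero rotation at each built-in end:
  1.5 M_A + 0.75 M_B = 225.9
  0.75 M_A + 1.5 M_B = 267.8
Solving the pair gives M_A = 81.8 kip·ft and M_B = 137.6 kip·ft (hogging).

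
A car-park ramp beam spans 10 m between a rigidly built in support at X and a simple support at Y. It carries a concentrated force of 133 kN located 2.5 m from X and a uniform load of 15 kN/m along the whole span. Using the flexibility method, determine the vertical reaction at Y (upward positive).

R_Y = 67.68 kN

Release the roller at Y. Primary structure: cantilever fixed at X.
Deflection at Y on the released cantilever, summing each load's contribution:
  point load 133 at a = 2.5: Pa²(3L − a)/(6EI) = 3810/EI
  UDL 15: wL⁴/(8EI) = 18750/EI
  δ_0 = 22560/EI
Flexibility coefficient — unit upward force at Y: δ_{YY} = L³/(3EI) = 333.3/EI.
Compatibility at Y: δ_0 − R_Y·δ_{YY} = 0, so R_Y = 22560/333.3 = 67.68 kN.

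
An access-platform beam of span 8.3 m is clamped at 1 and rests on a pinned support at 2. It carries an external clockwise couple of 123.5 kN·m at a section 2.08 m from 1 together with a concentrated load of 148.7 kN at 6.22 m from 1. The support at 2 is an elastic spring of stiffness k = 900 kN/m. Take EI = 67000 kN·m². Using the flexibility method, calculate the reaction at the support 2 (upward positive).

R_2 = 74.61 kN

Remove the prop at 2; the released (primary) structure is a cantilever built in at 1.
Deflection at 2 on the released cantilever, summing each load's contribution:
  clockwise couple 123.5 at a = 2.08: M₀a(2L − a)/(2EI) = 1865/EI
  point load 148.7 at a = 6.22: Pa²(3L − a)/(6EI) = 17911/EI
  δ_0 = 19776/EI
Tip deflection under a unit load at 2: L³/(3EI) = 190.6/EI.
With EI = 67000 kN·m²: δ_0 = 0.29516 m and δ_{22} = 0.002845 m/kN.
Compatibility — the spring shortens by R_2/k under the reaction it provides: δ_0 − R_2·δ_{22} = R_2/k. With 1/k = 0.001111 m/kN, R_2 = δ_0 / (δ_{22} + 1/k) = 0.29516 / (0.002845 + 0.001111) = 74.61 kN.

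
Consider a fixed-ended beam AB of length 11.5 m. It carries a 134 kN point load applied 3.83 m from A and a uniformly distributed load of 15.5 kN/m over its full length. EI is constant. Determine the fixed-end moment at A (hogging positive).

M_A = 399.1 kN·m

Release both end moments; the primary structure is a simply-supported span AB with redundants M_A and M_B.
End rotations of the released simple span under the applied load (×1/EI):
  at A: point load 134 at a = 3.83: Pab(L + b)/(6LEI) = 1094/EI
  at B: point load 134 at a = 3.83: Pab(L + a)/(6LEI) = 874.6/EI
  at A: UDL 15.5: wL³/(24EI) = 982.2/EI
  at B: UDL 15.5: wL³/(24EI) = 982.2/EI
  θ_A0 = 2076/EI,  θ_B0 = 1857/EI
Flexibility coefficients: a unit moment at one end gives L/(3EI) there and L/(6EI) at the far end, so f₁₁ = f₂₂ = 3.833/EI and f₁₂ = f₂₁ = 1.917/EI.
Compatibility — zero rotation at each built-in end:
  3.833 M_A + 1.917 M_B = 2076
  1.917 M_A + 3.833 M_B = 1857
Solving the pair gives M_A = 399.1 kN·m and M_B = 284.8 kN·m (hogging).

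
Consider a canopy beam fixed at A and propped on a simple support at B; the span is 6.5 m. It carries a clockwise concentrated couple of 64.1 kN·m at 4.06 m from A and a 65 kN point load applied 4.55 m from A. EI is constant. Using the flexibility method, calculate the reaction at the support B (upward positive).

R_B = 49.34 kN

Take the reaction at B as the redundant and release it; the primary structure is a cantilever fixed at A.
Primary-structure tip deflection at B by superposition:
  clockwise couple 64.1 at a = 4.06: M₀a(2L − a)/(2EI) = 1163/EI
  point load 65 at a = 4.55: Pa²(3L − a)/(6EI) = 3353/EI
  δ_0 = 4516/EI
Tip deflection under a unit load at B: L³/(3EI) = 91.54/EI.
Compatibility at B: δ_0 − R_B·δ_{BB} = 0, so R_B = 4516/91.54 = 49.34 kN.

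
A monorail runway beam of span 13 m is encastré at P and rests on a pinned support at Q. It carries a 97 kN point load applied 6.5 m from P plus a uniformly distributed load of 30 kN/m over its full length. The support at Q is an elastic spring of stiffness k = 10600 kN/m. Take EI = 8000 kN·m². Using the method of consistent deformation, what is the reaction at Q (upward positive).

R_Q = 176.4 kN

Remove the prop at Q; the released (primary) structure is a cantilever built in at P.
Free-end deflection of the primary structure under the applied loading (downward +):
  point load 97 at a = 6.5: Pa²(3L − a)/(6EI) = 22199/EI
  UDL 30: wL⁴/(8EI) = 107104/EI
  δ_0 = 129303/EI
Tip deflection under a unit load at Q: L³/(3EI) = 732.3/EI.
With EI = 8000 kN·m²: δ_0 = 16.163 m and δ_{QQ} = 0.091542 m/kN.
Compatibility — the spring shortens by R_Q/k under the reaction it provides: δ_0 − R_Q·δ_{QQ} = R_Q/k. With 1/k = 0.000094 m/kN, R_Q = δ_0 / (δ_{QQ} + 1/k) = 16.163 / (0.091542 + 0.000094) = 176.4 kN.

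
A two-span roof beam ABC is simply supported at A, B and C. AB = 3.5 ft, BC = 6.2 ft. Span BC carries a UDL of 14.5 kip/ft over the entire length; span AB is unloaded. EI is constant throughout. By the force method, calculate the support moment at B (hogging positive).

Take M_B as the redundant. Released structure: two simple spans AB and BC with a hinge at B.
Rotations at B on the released spans (each span's end-slope, ×1/EI):
  span BC: UDL 14.5: wL³/(24EI) = 144/EI
  relative rotation θ_0 = (0 + 144)/EI = 144/EI
A unit hogging moment at B produces rotation L₁/(3EI) + L₂/(3EI) = 3.233/EI.
Compatibility: M_B·(L₁+L₂)/(3EI) = θ_0, giving M_B = 44.53 kip·ft (hogging).

M_B = 44.53 kip·ft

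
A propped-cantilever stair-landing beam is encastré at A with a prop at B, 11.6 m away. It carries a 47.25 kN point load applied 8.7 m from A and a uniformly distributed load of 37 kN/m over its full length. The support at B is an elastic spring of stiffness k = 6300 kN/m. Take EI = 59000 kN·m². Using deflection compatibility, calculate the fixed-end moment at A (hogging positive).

Choose R_B as the redundant. The primary structure is the cantilever fixed at A.
Deflection at B on the released cantilever, summing each load's contribution:
  point load 47.25 at a = 8.7: Pa²(3L − a)/(6EI) = 15557/EI
  UDL 37: wL⁴/(8EI) = 83742/EI
  δ_0 = 99299/EI
Tip deflection under a unit load at B: L³/(3EI) = 520.3/EI.
With EI = 59000 kN·m²: δ_0 = 1.683 m and δ_{BB} = 0.008819 m/kN.
Compatibility — the spring shortens by R_B/k under the reaction it provides: δ_0 − R_B·δ_{BB} = R_B/k. With 1/k = 0.000159 m/kN, R_B = δ_0 / (δ_{BB} + 1/k) = 1.683 / (0.008819 + 0.000159) = 187.5 kN.
Moment equilibrium about A: M_A = Σ(load moments about A) − R_B·L = 2900 − 187.5×11.6 = 725.7 kN·m.

M_A = 725.7 kN·m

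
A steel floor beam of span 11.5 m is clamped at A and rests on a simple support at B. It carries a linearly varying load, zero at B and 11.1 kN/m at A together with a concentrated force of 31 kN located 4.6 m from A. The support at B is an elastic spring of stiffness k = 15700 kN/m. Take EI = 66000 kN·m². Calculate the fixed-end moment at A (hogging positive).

Choose R_B as the redundant. The primary structure is the cantilever fixed at A.
Primary-structure tip deflection at B by superposition:
  triangular load, peak 11.1 at the fixed end: w₀L⁴/(30EI) = 6471/EI
  point load 31 at a = 4.6: Pa²(3L − a)/(6EI) = 3269/EI
  δ_0 = 9740/EI
Flexibility coefficient — unit upward force at B: δ_{BB} = L³/(3EI) = 507/EI.
With EI = 66000 kN·m²: δ_0 = 0.14758 m and δ_{BB} = 0.007681 m/kN.
Compatibility — the spring shortens by R_B/k under the reaction it provides: δ_0 − R_B·δ_{BB} = R_B/k. With 1/k = 0.000064 m/kN, R_B = δ_0 / (δ_{BB} + 1/k) = 0.14758 / (0.007681 + 0.000064) = 19.05 kN.
Moment equilibrium about A: M_A = Σ(load moments about A) − R_B·L = 387.3 − 19.05×11.5 = 168.1 kN·m.

M_A = 168.1 kN·m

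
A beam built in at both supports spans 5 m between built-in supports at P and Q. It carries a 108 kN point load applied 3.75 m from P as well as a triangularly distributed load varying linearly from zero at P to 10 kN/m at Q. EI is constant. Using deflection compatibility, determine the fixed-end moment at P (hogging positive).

Release both end moments; the primary structure is a simply-supported span PQ with redundants M_P and M_Q.
End rotations of the released simple span under the applied load (×1/EI):
  at P: point load 108 at a = 3.75: Pab(L + b)/(6LEI) = 105.5/EI
  at Q: point load 108 at a = 3.75: Pab(L + a)/(6LEI) = 147.7/EI
  at P: triangular load, peak 10: 7w₀L³/(360EI) = 24.31/EI
  at Q: triangular load, peak 10: w₀L³/(45EI) = 27.78/EI
  θ_P0 = 129.8/EI,  θ_Q0 = 175.4/EI
Flexibility coefficients: a unit moment at one end gives L/(3EI) there and L/(6EI) at the far end, so f₁₁ = f₂₂ = 1.667/EI and f₁₂ = f₂₁ = 0.8333/EI.
Compatibility — zero rotation at each built-in end:
  1.667 M_P + 0.8333 M_Q = 129.8
  0.8333 M_P + 1.667 M_Q = 175.4
Solving the pair gives M_P = 33.65 kN·m and M_Q = 88.44 kN·m (hogging).

M_P = 33.65 kN·m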